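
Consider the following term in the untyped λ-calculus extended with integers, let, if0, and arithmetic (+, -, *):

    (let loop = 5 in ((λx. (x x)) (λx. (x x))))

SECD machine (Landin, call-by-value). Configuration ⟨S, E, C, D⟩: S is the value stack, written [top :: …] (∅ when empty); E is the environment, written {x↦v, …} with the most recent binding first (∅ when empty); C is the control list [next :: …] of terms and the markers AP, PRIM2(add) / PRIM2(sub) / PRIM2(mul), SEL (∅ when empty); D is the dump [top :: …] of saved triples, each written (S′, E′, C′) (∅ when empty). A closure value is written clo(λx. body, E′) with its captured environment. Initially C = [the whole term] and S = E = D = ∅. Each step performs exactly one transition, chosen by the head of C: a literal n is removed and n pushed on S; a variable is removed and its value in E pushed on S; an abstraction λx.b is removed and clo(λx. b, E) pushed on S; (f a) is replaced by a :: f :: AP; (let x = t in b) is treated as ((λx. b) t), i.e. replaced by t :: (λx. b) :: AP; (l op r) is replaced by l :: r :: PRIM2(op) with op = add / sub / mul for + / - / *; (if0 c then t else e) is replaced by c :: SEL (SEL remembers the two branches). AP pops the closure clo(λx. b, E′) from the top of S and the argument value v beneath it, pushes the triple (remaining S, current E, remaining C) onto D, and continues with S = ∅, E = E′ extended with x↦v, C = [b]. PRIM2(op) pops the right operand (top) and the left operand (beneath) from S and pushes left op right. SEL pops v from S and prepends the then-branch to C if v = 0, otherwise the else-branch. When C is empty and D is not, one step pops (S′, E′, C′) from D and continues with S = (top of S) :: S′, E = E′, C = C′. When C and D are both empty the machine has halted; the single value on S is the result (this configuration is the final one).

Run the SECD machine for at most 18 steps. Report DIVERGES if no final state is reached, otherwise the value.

Answer: DIVERGES (no final state within 18 steps)

Machine steps:
step 0: [S=∅ | E=∅ | C=[(let loop = 5 in ((λx. (x x)) (λx. (x x))))] | D=∅]
step 1: [S=∅ | E=∅ | C=[5 :: (λloop. ((λx. (x x)) (λx. (x x)))) :: AP] | D=∅]
step 2: [S=[5] | E=∅ | C=[(λloop. ((λx. (x x)) (λx. (x x)))) :: AP] | D=∅]
step 3: [S=[clo(λloop. ((λx. (x x)) (λx. (x x))), ∅) :: 5] | E=∅ | C=[AP] | D=∅]
step 4: [S=∅ | E={loop↦5} | C=[((λx. (x x)) (λx. (x x)))] | D=[(∅, ∅, ∅)]]
step 5: [S=∅ | E={loop↦5} | C=[(λx. (x x)) :: (λx. (x x)) :: AP] | D=[(∅, ∅, ∅)]]
step 6: [S=[clo(λx. (x x), {loop↦5})] | E={loop↦5} | C=[(λx. (x x)) :: AP] | D=[(∅, ∅, ∅)]]
step 7: [S=[clo(λx. (x x), {loop↦5}) :: clo(λx. (x x), {loop↦5})] | E={loop↦5} | C=[AP] | D=[(∅, ∅, ∅)]]
step 8: [S=∅ | E={x↦clo(λx. (x x), {loop↦5}), loop↦5} | C=[(x x)] | D=[(∅, {loop↦5}, ∅) :: (∅, ∅, ∅)]]
step 9: [S=∅ | E={x↦clo(λx. (x x), {loop↦5}), loop↦5} | C=[x :: x :: AP] | D=[(∅, {loop↦5}, ∅) :: (∅, ∅, ∅)]]
step 10: [S=[clo(λx. (x x), {loop↦5})] | E={x↦clo(λx. (x x), {loop↦5}), loop↦5} | C=[x :: AP] | D=[(∅, {loop↦5}, ∅) :: (∅, ∅, ∅)]]
step 11: [S=[clo(λx. (x x), {loop↦5}) :: clo(λx. (x x), {loop↦5})] | E={x↦clo(λx. (x x), {loop↦5}), loop↦5} | C=[AP] | D=[(∅, {loop↦5}, ∅) :: (∅, ∅, ∅)]]
step 12: [S=∅ | E={x↦clo(λx. (x x), {loop↦5}), loop↦5} | C=[(x x)] | D=[(∅, {x↦clo(λx. (x x), {loop↦5}), loop↦5}, ∅) :: (∅, {loop↦5}, ∅) :: (∅, ∅, ∅)]]
step 13: [S=∅ | E={x↦clo(λx. (x x), {loop↦5}), loop↦5} | C=[x :: x :: AP] | D=[(∅, {x↦clo(λx. (x x), {loop↦5}), loop↦5}, ∅) :: (∅, {loop↦5}, ∅) :: (∅, ∅, ∅)]]
step 14: [S=[clo(λx. (x x), {loop↦5})] | E={x↦clo(λx. (x x), {loop↦5}), loop↦5} | C=[x :: AP] | D=[(∅, {x↦clo(λx. (x x), {loop↦5}), loop↦5}, ∅) :: (∅, {loop↦5}, ∅) :: (∅, ∅, ∅)]]
step 15: [S=[clo(λx. (x x), {loop↦5}) :: clo(λx. (x x), {loop↦5})] | E={x↦clo(λx. (x x), {loop↦5}), loop↦5} | C=[AP] | D=[(∅, {x↦clo(λx. (x x), {loop↦5}), loop↦5}, ∅) :: (∅, {loop↦5}, ∅) :: (∅, ∅, ∅)]]
step 16: [S=∅ | E={x↦clo(λx. (x x), {loop↦5}), loop↦5} | C=[(x x)] | D=[(∅, {x↦clo(λx. (x x), {loop↦5}), loop↦5}, ∅) :: (∅, {x↦clo(λx. (x x), {loop↦5}), loop↦5}, ∅) :: (∅, {loop↦5}, ∅) :: (∅, ∅, ∅)]]
step 17: [S=∅ | E={x↦clo(λx. (x x), {loop↦5}), loop↦5} | C=[x :: x :: AP] | D=[(∅, {x↦clo(λx. (x x), {loop↦5}), loop↦5}, ∅) :: (∅, {x↦clo(λx. (x x), {loop↦5}), loop↦5}, ∅) :: (∅, {loop↦5}, ∅) :: (∅, ∅, ∅)]]
step 18: [S=[clo(λx. (x x), {loop↦5})] | E={x↦clo(λx. (x x), {loop↦5}), loop↦5} | C=[x :: AP] | D=[(∅, {x↦clo(λx. (x x), {loop↦5}), loop↦5}, ∅) :: (∅, {x↦clo(λx. (x x), {loop↦5}), loop↦5}, ∅) :: (∅, {loop↦5}, ∅) :: (∅, ∅, ∅)]]
→ 18 transitions taken and the configuration is still not final: no result within 18 steps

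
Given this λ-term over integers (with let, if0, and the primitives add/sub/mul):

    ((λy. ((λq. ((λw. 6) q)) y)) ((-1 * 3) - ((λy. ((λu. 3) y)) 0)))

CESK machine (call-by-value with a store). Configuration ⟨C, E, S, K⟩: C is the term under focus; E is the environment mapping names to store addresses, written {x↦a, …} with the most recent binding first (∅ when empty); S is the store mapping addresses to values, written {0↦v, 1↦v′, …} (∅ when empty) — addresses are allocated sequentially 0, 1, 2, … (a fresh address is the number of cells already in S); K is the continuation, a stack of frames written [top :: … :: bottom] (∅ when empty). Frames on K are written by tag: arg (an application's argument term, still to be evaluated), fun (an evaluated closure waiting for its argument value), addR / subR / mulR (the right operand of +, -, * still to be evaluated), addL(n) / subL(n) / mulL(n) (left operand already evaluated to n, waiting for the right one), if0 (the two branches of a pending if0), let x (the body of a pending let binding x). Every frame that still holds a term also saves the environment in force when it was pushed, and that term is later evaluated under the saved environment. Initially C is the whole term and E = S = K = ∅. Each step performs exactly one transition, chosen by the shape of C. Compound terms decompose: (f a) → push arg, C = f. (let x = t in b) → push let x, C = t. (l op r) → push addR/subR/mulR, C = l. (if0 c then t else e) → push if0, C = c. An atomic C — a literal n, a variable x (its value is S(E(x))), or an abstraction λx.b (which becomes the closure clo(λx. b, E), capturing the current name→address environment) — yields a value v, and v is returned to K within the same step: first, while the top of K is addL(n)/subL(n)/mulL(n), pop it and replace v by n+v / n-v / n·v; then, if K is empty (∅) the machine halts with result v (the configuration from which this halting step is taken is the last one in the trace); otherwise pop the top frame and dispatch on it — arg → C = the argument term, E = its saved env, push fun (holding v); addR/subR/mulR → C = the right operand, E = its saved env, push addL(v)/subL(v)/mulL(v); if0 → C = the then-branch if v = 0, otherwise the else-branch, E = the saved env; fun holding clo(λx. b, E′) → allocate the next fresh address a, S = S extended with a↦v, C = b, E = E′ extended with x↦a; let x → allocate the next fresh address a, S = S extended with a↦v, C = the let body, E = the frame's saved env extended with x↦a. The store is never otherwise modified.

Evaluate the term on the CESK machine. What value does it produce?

[0] [C=((λy. ((λq. ((λw. 6) q)) y)) ((-1 * 3) - ((λy. ((λu. 3) y)) 0))) | E=∅ | S=∅ | K=∅]
[1] [C=(λy. ((λq. ((λw. 6) q)) y)) | E=∅ | S=∅ | K=[arg]]
[2] [C=((-1 * 3) - ((λy. ((λu. 3) y)) 0)) | E=∅ | S=∅ | K=[fun]]
[3] [C=(-1 * 3) | E=∅ | S=∅ | K=[subR :: fun]]
[4] [C=-1 | E=∅ | S=∅ | K=[mulR :: subR :: fun]]
[5] [C=3 | E=∅ | S=∅ | K=[mulL(-1) :: subR :: fun]]
[6] [C=((λy. ((λu. 3) y)) 0) | E=∅ | S=∅ | K=[subL(-3) :: fun]]
[7] [C=(λy. ((λu. 3) y)) | E=∅ | S=∅ | K=[arg :: subL(-3) :: fun]]
[8] [C=0 | E=∅ | S=∅ | K=[fun :: subL(-3) :: fun]]
[9] [C=((λu. 3) y) | E={y↦0} | S={0↦0} | K=[subL(-3) :: fun]]
[10] [C=(λu. 3) | E={y↦0} | S={0↦0} | K=[arg :: subL(-3) :: fun]]
[11] [C=y | E={y↦0} | S={0↦0} | K=[fun :: subL(-3) :: fun]]
[12] [C=3 | E={u↦1, y↦0} | S={0↦0, 1↦0} | K=[subL(-3) :: fun]]
[13] [C=((λq. ((λw. 6) q)) y) | E={y↦2} | S={0↦0, 1↦0, 2↦-6} | K=∅]
[14] [C=(λq. ((λw. 6) q)) | E={y↦2} | S={0↦0, 1↦0, 2↦-6} | K=[arg]]
[15] [C=y | E={y↦2} | S={0↦0, 1↦0, 2↦-6} | K=[fun]]
[16] [C=((λw. 6) q) | E={q↦3, y↦2} | S={0↦0, 1↦0, 2↦-6, 3↦-6} | K=∅]
[17] [C=(λw. 6) | E={q↦3, y↦2} | S={0↦0, 1↦0, 2↦-6, 3↦-6} | K=[arg]]
[18] [C=q | E={q↦3, y↦2} | S={0↦0, 1↦0, 2↦-6, 3↦-6} | K=[fun]]
[19] [C=6 | E={w↦4, q↦3, y↦2} | S={0↦0, 1↦0, 2↦-6, 3↦-6, 4↦-6} | K=∅]
→ final value 6

Answer: 6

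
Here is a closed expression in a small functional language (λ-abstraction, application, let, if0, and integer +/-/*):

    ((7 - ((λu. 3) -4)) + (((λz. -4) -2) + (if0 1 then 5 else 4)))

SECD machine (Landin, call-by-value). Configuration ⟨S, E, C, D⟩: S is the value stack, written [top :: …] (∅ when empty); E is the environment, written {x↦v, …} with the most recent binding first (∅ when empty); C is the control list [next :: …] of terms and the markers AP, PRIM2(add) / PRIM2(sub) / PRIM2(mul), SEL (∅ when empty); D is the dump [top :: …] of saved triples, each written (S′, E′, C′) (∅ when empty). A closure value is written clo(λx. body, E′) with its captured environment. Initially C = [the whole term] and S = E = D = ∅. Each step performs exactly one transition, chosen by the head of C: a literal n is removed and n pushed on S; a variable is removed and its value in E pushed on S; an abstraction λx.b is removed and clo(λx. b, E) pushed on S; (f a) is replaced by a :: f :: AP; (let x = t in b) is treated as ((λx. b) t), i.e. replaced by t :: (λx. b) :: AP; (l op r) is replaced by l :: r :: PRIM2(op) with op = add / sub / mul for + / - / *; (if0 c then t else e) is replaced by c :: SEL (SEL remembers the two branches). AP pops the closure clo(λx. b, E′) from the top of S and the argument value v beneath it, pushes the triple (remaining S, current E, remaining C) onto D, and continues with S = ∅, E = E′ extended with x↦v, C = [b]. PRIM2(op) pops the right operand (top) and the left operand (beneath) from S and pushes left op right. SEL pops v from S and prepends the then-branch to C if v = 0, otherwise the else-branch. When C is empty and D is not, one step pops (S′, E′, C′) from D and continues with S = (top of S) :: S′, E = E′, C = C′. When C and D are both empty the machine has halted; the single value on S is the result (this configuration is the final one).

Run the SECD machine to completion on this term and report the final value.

Answer: 4

Machine steps:
0. <S=∅, E=∅, C=[((7 - ((λu. 3) -4)) + (((λz. -4) -2) + (if0 1 then 5 else 4)))], D=∅>
1. <S=∅, E=∅, C=[(7 - ((λu. 3) -4)) :: (((λz. -4) -2) + (if0 1 then 5 else 4)) :: PRIM2(add)], D=∅>
2. <S=∅, E=∅, C=[7 :: ((λu. 3) -4) :: PRIM2(sub) :: (((λz. -4) -2) + (if0 1 then 5 else 4)) :: PRIM2(add)], D=∅>
3. <S=[7], E=∅, C=[((λu. 3) -4) :: PRIM2(sub) :: (((λz. -4) -2) + (if0 1 then 5 else 4)) :: PRIM2(add)], D=∅>
4. <S=[7], E=∅, C=[-4 :: (λu. 3) :: AP :: PRIM2(sub) :: (((λz. -4) -2) + (if0 1 then 5 else 4)) :: PRIM2(add)], D=∅>
5. <S=[-4 :: 7], E=∅, C=[(λu. 3) :: AP :: PRIM2(sub) :: (((λz. -4) -2) + (if0 1 then 5 else 4)) :: PRIM2(add)], D=∅>
6. <S=[clo(λu. 3, ∅) :: -4 :: 7], E=∅, C=[AP :: PRIM2(sub) :: (((λz. -4) -2) + (if0 1 then 5 else 4)) :: PRIM2(add)], D=∅>
7. <S=∅, E={u↦-4}, C=[3], D=[([7], ∅, [PRIM2(sub) :: (((λz. -4) -2) + (if0 1 then 5 else 4)) :: PRIM2(add)])]>
8. <S=[3], E={u↦-4}, C=∅, D=[([7], ∅, [PRIM2(sub) :: (((λz. -4) -2) + (if0 1 then 5 else 4)) :: PRIM2(add)])]>
9. <S=[3 :: 7], E=∅, C=[PRIM2(sub) :: (((λz. -4) -2) + (if0 1 then 5 else 4)) :: PRIM2(add)], D=∅>
10. <S=[4], E=∅, C=[(((λz. -4) -2) + (if0 1 then 5 else 4)) :: PRIM2(add)], D=∅>
11. <S=[4], E=∅, C=[((λz. -4) -2) :: (if0 1 then 5 else 4) :: PRIM2(add) :: PRIM2(add)], D=∅>
12. <S=[4], E=∅, C=[-2 :: (λz. -4) :: AP :: (if0 1 then 5 else 4) :: PRIM2(add) :: PRIM2(add)], D=∅>
13. <S=[-2 :: 4], E=∅, C=[(λz. -4) :: AP :: (if0 1 then 5 else 4) :: PRIM2(add) :: PRIM2(add)], D=∅>
14. <S=[clo(λz. -4, ∅) :: -2 :: 4], E=∅, C=[AP :: (if0 1 then 5 else 4) :: PRIM2(add) :: PRIM2(add)], D=∅>
15. <S=∅, E={z↦-2}, C=[-4], D=[([4], ∅, [(if0 1 then 5 else 4) :: PRIM2(add) :: PRIM2(add)])]>
16. <S=[-4], E={z↦-2}, C=∅, D=[([4], ∅, [(if0 1 then 5 else 4) :: PRIM2(add) :: PRIM2(add)])]>
17. <S=[-4 :: 4], E=∅, C=[(if0 1 then 5 else 4) :: PRIM2(add) :: PRIM2(add)], D=∅>
18. <S=[-4 :: 4], E=∅, C=[1 :: SEL :: PRIM2(add) :: PRIM2(add)], D=∅>
19. <S=[1 :: -4 :: 4], E=∅, C=[SEL :: PRIM2(add) :: PRIM2(add)], D=∅>
20. <S=[-4 :: 4], E=∅, C=[4 :: PRIM2(add) :: PRIM2(add)], D=∅>
21. <S=[4 :: -4 :: 4], E=∅, C=[PRIM2(add) :: PRIM2(add)], D=∅>
22. <S=[0 :: 4], E=∅, C=[PRIM2(add)], D=∅>
23. <S=[4], E=∅, C=∅, D=∅>
→ final value 4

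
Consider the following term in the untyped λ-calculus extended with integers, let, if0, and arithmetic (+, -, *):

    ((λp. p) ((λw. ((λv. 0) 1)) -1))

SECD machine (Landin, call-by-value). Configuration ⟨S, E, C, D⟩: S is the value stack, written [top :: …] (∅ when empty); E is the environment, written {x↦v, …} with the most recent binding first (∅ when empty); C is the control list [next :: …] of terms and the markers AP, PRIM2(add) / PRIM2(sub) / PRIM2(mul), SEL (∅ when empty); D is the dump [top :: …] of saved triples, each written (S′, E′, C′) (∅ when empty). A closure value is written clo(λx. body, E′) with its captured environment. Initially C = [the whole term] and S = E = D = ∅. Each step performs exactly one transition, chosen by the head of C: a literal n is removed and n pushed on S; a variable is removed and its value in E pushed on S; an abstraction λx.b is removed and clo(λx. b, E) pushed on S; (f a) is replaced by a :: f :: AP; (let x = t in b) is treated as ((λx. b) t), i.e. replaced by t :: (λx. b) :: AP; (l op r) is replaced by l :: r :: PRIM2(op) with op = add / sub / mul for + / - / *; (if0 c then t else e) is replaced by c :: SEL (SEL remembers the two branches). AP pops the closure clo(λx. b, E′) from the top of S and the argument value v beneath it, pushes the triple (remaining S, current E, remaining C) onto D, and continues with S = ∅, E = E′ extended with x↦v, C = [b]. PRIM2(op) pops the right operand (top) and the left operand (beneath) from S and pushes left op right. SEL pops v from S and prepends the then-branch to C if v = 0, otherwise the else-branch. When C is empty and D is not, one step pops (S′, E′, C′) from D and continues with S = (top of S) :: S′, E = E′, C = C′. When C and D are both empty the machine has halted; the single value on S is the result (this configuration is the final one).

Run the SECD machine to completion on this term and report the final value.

Answer: 0

Execution trace:
step 0: [S=∅ | E=∅ | C=[((λp. p) ((λw. ((λv. 0) 1)) -1))] | D=∅]
step 1: [S=∅ | E=∅ | C=[((λw. ((λv. 0) 1)) -1) :: (λp. p) :: AP] | D=∅]
step 2: [S=∅ | E=∅ | C=[-1 :: (λw. ((λv. 0) 1)) :: AP :: (λp. p) :: AP] | D=∅]
step 3: [S=[-1] | E=∅ | C=[(λw. ((λv. 0) 1)) :: AP :: (λp. p) :: AP] | D=∅]
step 4: [S=[clo(λw. ((λv. 0) 1), ∅) :: -1] | E=∅ | C=[AP :: (λp. p) :: AP] | D=∅]
step 5: [S=∅ | E={w↦-1} | C=[((λv. 0) 1)] | D=[(∅, ∅, [(λp. p) :: AP])]]
step 6: [S=∅ | E={w↦-1} | C=[1 :: (λv. 0) :: AP] | D=[(∅, ∅, [(λp. p) :: AP])]]
step 7: [S=[1] | E={w↦-1} | C=[(λv. 0) :: AP] | D=[(∅, ∅, [(λp. p) :: AP])]]
step 8: [S=[clo(λv. 0, {w↦-1}) :: 1] | E={w↦-1} | C=[AP] | D=[(∅, ∅, [(λp. p) :: AP])]]
step 9: [S=∅ | E={v↦1, w↦-1} | C=[0] | D=[(∅, {w↦-1}, ∅) :: (∅, ∅, [(λp. p) :: AP])]]
step 10: [S=[0] | E={v↦1, w↦-1} | C=∅ | D=[(∅, {w↦-1}, ∅) :: (∅, ∅, [(λp. p) :: AP])]]
step 11: [S=[0] | E={w↦-1} | C=∅ | D=[(∅, ∅, [(λp. p) :: AP])]]
step 12: [S=[0] | E=∅ | C=[(λp. p) :: AP] | D=∅]
step 13: [S=[clo(λp. p, ∅) :: 0] | E=∅ | C=[AP] | D=∅]
step 14: [S=∅ | E={p↦0} | C=[p] | D=[(∅, ∅, ∅)]]
step 15: [S=[0] | E={p↦0} | C=∅ | D=[(∅, ∅, ∅)]]
step 16: [S=[0] | E=∅ | C=∅ | D=∅]
→ final value 0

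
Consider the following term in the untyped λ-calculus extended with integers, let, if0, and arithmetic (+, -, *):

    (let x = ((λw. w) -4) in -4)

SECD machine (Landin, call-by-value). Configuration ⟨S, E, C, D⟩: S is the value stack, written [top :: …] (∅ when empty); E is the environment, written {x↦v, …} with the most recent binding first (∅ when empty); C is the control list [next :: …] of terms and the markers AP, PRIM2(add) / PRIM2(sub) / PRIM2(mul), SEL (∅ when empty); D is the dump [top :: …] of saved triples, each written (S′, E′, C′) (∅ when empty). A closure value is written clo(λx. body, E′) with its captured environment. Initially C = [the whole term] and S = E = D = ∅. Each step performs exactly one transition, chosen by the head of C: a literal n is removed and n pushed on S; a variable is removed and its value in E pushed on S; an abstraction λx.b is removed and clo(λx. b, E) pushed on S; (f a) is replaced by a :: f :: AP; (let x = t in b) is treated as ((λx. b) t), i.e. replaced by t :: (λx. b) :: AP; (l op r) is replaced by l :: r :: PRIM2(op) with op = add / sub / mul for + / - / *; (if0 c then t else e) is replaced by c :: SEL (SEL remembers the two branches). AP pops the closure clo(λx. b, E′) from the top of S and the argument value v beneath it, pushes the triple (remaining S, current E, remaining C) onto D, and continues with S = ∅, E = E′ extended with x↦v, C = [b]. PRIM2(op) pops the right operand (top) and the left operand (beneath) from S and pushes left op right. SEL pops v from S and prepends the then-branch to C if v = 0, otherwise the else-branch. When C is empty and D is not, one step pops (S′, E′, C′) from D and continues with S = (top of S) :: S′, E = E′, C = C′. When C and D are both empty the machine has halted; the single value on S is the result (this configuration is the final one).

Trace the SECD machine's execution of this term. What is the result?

0. <S=∅, E=∅, C=[(let x = ((λw. w) -4) in -4)], D=∅>
1. <S=∅, E=∅, C=[((λw. w) -4) :: (λx. -4) :: AP], D=∅>
2. <S=∅, E=∅, C=[-4 :: (λw. w) :: AP :: (λx. -4) :: AP], D=∅>
3. <S=[-4], E=∅, C=[(λw. w) :: AP :: (λx. -4) :: AP], D=∅>
4. <S=[clo(λw. w, ∅) :: -4], E=∅, C=[AP :: (λx. -4) :: AP], D=∅>
5. <S=∅, E={w↦-4}, C=[w], D=[(∅, ∅, [(λx. -4) :: AP])]>
6. <S=[-4], E={w↦-4}, C=∅, D=[(∅, ∅, [(λx. -4) :: AP])]>
7. <S=[-4], E=∅, C=[(λx. -4) :: AP], D=∅>
8. <S=[clo(λx. -4, ∅) :: -4], E=∅, C=[AP], D=∅>
9. <S=∅, E={x↦-4}, C=[-4], D=[(∅, ∅, ∅)]>
10. <S=[-4], E={x↦-4}, C=∅, D=[(∅, ∅, ∅)]>
11. <S=[-4], E=∅, C=∅, D=∅>
→ final value -4

Answer: -4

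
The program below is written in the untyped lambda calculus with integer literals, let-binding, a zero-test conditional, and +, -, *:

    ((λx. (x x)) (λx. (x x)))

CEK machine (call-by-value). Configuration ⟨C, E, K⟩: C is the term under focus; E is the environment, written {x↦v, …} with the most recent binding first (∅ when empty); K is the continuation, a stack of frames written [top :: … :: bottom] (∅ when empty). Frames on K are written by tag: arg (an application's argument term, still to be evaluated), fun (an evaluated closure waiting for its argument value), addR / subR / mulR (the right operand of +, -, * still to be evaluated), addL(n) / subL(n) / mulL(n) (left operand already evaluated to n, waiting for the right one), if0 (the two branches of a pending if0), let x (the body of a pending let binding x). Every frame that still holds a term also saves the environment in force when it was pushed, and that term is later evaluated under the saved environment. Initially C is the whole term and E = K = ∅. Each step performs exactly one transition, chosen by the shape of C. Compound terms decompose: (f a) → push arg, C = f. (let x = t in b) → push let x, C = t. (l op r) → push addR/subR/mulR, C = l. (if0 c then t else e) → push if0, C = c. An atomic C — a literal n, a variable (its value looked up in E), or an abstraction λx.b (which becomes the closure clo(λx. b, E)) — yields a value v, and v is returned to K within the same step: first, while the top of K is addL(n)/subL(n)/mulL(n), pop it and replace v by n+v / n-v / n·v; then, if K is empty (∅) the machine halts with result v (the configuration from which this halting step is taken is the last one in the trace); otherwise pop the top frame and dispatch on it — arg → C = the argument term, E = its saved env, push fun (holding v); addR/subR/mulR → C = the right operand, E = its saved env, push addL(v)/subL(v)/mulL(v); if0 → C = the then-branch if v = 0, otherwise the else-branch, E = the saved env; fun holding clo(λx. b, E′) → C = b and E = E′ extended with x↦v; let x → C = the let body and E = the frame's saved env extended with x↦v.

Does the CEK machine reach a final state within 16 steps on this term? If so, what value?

t=0: <C=((λx. (x x)) (λx. (x x))), E=∅, K=∅>
t=1: <C=(λx. (x x)), E=∅, K=[arg]>
t=2: <C=(λx. (x x)), E=∅, K=[fun]>
t=3: <C=(x x), E={x↦clo(λx. (x x), ∅)}, K=∅>
t=4: <C=x, E={x↦clo(λx. (x x), ∅)}, K=[arg]>
t=5: <C=x, E={x↦clo(λx. (x x), ∅)}, K=[fun]>
… configuration repeats with period 3 (steps 3–5 recur indefinitely) …

Answer: DIVERGES (no final state within 16 steps)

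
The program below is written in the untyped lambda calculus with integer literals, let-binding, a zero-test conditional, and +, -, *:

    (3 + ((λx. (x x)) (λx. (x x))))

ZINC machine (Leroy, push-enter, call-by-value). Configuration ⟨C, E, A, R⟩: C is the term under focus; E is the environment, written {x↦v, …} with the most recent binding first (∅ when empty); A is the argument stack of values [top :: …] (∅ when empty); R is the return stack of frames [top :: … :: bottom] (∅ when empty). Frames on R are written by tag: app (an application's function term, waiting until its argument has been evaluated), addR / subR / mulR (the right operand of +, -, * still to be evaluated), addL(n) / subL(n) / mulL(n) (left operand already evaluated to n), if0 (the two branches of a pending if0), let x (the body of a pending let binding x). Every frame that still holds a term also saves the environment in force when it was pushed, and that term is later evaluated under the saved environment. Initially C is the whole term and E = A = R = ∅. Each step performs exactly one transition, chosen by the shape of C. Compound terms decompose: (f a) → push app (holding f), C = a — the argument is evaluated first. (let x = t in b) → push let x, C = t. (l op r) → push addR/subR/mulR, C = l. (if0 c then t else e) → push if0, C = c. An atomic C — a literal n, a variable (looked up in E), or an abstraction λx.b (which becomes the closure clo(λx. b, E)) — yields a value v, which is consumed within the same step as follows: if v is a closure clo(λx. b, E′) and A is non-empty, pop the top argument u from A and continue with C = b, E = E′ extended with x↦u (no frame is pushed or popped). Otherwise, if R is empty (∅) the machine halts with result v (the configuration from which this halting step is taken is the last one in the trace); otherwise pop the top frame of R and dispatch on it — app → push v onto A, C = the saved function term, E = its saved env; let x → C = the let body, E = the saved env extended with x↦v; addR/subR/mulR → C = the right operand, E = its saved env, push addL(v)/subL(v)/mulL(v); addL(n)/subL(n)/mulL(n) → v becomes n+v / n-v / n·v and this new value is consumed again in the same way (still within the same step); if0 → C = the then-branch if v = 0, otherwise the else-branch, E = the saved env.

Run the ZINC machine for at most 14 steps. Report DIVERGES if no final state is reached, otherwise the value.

Answer: DIVERGES (no final state within 14 steps)

Derivation:
0. [C=(3 + ((λx. (x x)) (λx. (x x)))) | E=∅ | A=∅ | R=∅]
1. [C=3 | E=∅ | A=∅ | R=[addR]]
2. [C=((λx. (x x)) (λx. (x x))) | E=∅ | A=∅ | R=[addL(3)]]
3. [C=(λx. (x x)) | E=∅ | A=∅ | R=[app :: addL(3)]]
4. [C=(λx. (x x)) | E=∅ | A=[clo(λx. (x x), ∅)] | R=[addL(3)]]
5. [C=(x x) | E={x↦clo(λx. (x x), ∅)} | A=∅ | R=[addL(3)]]
6. [C=x | E={x↦clo(λx. (x x), ∅)} | A=∅ | R=[app :: addL(3)]]
7. [C=x | E={x↦clo(λx. (x x), ∅)} | A=[clo(λx. (x x), ∅)] | R=[addL(3)]]
… configuration repeats with period 3 (steps 5–7 recur indefinitely) …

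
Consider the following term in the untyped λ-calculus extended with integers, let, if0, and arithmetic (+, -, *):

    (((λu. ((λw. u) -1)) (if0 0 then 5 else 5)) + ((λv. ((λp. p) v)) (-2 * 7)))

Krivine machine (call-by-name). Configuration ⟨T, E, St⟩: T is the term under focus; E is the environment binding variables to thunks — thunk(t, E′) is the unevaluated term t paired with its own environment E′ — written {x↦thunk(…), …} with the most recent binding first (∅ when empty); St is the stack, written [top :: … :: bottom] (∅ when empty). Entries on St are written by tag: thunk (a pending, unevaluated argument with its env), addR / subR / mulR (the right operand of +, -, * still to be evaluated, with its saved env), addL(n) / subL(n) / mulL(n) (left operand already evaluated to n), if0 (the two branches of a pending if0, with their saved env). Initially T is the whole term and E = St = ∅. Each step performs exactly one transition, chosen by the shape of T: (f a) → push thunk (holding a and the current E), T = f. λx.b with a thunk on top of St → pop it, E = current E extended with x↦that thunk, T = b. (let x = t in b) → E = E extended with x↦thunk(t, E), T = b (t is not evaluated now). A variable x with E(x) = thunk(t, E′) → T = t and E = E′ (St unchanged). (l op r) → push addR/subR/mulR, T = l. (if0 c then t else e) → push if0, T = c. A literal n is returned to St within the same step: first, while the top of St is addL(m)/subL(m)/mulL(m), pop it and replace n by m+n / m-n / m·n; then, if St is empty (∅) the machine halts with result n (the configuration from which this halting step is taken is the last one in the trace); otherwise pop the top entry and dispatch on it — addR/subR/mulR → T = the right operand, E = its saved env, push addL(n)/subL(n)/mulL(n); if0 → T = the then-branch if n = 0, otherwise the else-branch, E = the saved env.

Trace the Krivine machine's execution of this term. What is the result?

[0] ⟨T=(((λu. ((λw. u) -1)) (if0 0 then 5 else 5)) + ((λv. ((λp. p) v)) (-2 * 7))); E=∅; St=∅⟩
[1] ⟨T=((λu. ((λw. u) -1)) (if0 0 then 5 else 5)); E=∅; St=[addR]⟩
[2] ⟨T=(λu. ((λw. u) -1)); E=∅; St=[thunk :: addR]⟩
[3] ⟨T=((λw. u) -1); E={u↦thunk((if0 0 then 5 else 5), ∅)}; St=[addR]⟩
[4] ⟨T=(λw. u); E={u↦thunk((if0 0 then 5 else 5), ∅)}; St=[thunk :: addR]⟩
[5] ⟨T=u; E={w↦thunk(-1, {u↦thunk((if0 0 then 5 else 5), ∅)}), u↦thunk((if0 0 then 5 else 5), ∅)}; St=[addR]⟩
[6] ⟨T=(if0 0 then 5 else 5); E=∅; St=[addR]⟩
[7] ⟨T=0; E=∅; St=[if0 :: addR]⟩
[8] ⟨T=5; E=∅; St=[addR]⟩
[9] ⟨T=((λv. ((λp. p) v)) (-2 * 7)); E=∅; St=[addL(5)]⟩
[10] ⟨T=(λv. ((λp. p) v)); E=∅; St=[thunk :: addL(5)]⟩
[11] ⟨T=((λp. p) v); E={v↦thunk((-2 * 7), ∅)}; St=[addL(5)]⟩
[12] ⟨T=(λp. p); E={v↦thunk((-2 * 7), ∅)}; St=[thunk :: addL(5)]⟩
[13] ⟨T=p; E={p↦thunk(v, {v↦thunk((-2 * 7), ∅)}), v↦thunk((-2 * 7), ∅)}; St=[addL(5)]⟩
[14] ⟨T=v; E={v↦thunk((-2 * 7), ∅)}; St=[addL(5)]⟩
[15] ⟨T=(-2 * 7); E=∅; St=[addL(5)]⟩
[16] ⟨T=-2; E=∅; St=[mulR :: addL(5)]⟩
[17] ⟨T=7; E=∅; St=[mulL(-2) :: addL(5)]⟩
→ final value -9

Answer: -9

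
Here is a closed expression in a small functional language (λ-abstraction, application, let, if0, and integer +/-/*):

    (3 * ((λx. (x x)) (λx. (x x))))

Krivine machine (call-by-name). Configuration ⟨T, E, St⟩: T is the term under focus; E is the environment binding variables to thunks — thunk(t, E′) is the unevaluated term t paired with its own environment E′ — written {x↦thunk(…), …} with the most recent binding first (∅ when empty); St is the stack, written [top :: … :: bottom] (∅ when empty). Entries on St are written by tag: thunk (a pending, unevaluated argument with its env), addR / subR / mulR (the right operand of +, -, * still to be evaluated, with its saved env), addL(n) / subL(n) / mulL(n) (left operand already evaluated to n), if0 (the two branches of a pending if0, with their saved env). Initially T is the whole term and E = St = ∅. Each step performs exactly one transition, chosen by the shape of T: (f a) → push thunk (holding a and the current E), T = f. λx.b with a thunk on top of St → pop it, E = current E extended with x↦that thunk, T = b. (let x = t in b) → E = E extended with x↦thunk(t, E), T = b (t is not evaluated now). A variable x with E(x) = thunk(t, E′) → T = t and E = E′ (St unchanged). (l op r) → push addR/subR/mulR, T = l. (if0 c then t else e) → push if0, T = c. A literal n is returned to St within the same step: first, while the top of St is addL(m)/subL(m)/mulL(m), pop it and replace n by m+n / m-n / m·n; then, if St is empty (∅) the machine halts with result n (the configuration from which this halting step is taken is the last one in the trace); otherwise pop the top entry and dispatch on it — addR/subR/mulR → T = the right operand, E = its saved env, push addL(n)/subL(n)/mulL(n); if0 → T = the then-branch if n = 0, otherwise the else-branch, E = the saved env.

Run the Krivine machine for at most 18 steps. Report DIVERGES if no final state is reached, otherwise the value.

0. [T=(3 * ((λx. (x x)) (λx. (x x)))) | E=∅ | St=∅]
1. [T=3 | E=∅ | St=[mulR]]
2. [T=((λx. (x x)) (λx. (x x))) | E=∅ | St=[mulL(3)]]
3. [T=(λx. (x x)) | E=∅ | St=[thunk :: mulL(3)]]
4. [T=(x x) | E={x↦thunk((λx. (x x)), ∅)} | St=[mulL(3)]]
5. [T=x | E={x↦thunk((λx. (x x)), ∅)} | St=[thunk :: mulL(3)]]
6. [T=(λx. (x x)) | E=∅ | St=[thunk :: mulL(3)]]
7. [T=(x x) | E={x↦thunk(x, {x↦thunk((λx. (x x)), ∅)})} | St=[mulL(3)]]
8. [T=x | E={x↦thunk(x, {x↦thunk((λx. (x x)), ∅)})} | St=[thunk :: mulL(3)]]
9. [T=x | E={x↦thunk((λx. (x x)), ∅)} | St=[thunk :: mulL(3)]]
10. [T=(λx. (x x)) | E=∅ | St=[thunk :: mulL(3)]]
11. [T=(x x) | E={x↦thunk(x, {x↦thunk(x, {x↦thunk((λx. (x x)), ∅)})})} | St=[mulL(3)]]
12. [T=x | E={x↦thunk(x, {x↦thunk(x, {x↦thunk((λx. (x x)), ∅)})})} | St=[thunk :: mulL(3)]]
13. [T=x | E={x↦thunk(x, {x↦thunk((λx. (x x)), ∅)})} | St=[thunk :: mulL(3)]]
14. [T=x | E={x↦thunk((λx. (x x)), ∅)} | St=[thunk :: mulL(3)]]
15. [T=(λx. (x x)) | E=∅ | St=[thunk :: mulL(3)]]
16. [T=(x x) | E={x↦thunk(x, {x↦thunk(x, {x↦thunk(x, {x↦thunk((λx. (x x)), ∅)})})})} | St=[mulL(3)]]
17. [T=x | E={x↦thunk(x, {x↦thunk(x, {x↦thunk(x, {x↦thunk((λx. (x x)), ∅)})})})} | St=[thunk :: mulL(3)]]
18. [T=x | E={x↦thunk(x, {x↦thunk(x, {x↦thunk((λx. (x x)), ∅)})})} | St=[thunk :: mulL(3)]]
→ 18 transitions taken and the configuration is still not final: no result within 18 steps

Answer: DIVERGES (no final state within 18 steps)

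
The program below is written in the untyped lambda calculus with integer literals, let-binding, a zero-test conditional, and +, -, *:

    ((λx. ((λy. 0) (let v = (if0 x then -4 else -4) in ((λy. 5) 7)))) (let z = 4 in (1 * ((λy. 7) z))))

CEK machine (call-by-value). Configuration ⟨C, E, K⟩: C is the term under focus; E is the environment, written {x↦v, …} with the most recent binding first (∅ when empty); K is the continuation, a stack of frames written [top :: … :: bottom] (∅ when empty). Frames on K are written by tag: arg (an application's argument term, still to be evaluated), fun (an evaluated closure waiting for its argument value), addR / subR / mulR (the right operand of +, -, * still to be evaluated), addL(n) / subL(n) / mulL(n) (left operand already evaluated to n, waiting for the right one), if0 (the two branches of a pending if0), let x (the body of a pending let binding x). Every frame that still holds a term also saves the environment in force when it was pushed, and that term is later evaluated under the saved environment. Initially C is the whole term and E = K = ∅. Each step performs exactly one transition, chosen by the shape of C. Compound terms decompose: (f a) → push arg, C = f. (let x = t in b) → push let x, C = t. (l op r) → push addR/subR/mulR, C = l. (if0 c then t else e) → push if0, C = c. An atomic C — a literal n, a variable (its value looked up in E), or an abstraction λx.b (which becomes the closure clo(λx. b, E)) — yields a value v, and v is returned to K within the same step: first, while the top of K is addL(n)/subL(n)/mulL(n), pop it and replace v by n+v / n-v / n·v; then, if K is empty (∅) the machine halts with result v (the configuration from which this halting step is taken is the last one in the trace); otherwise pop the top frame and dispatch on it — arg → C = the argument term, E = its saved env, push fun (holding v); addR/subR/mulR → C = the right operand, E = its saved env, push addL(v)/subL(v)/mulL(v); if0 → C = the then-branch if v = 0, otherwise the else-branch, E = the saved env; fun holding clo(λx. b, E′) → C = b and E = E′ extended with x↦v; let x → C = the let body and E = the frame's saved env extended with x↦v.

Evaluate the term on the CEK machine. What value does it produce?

step 0: [C=((λx. ((λy. 0) (let v = (if0 x then -4 else -4) in ((λy. 5) 7)))) (let z = 4 in (1 * ((λy. 7) z)))) | E=∅ | K=∅]
step 1: [C=(λx. ((λy. 0) (let v = (if0 x then -4 else -4) in ((λy. 5) 7)))) | E=∅ | K=[arg]]
step 2: [C=(let z = 4 in (1 * ((λy. 7) z))) | E=∅ | K=[fun]]
step 3: [C=4 | E=∅ | K=[let z :: fun]]
step 4: [C=(1 * ((λy. 7) z)) | E={z↦4} | K=[fun]]
step 5: [C=1 | E={z↦4} | K=[mulR :: fun]]
step 6: [C=((λy. 7) z) | E={z↦4} | K=[mulL(1) :: fun]]
step 7: [C=(λy. 7) | E={z↦4} | K=[arg :: mulL(1) :: fun]]
step 8: [C=z | E={z↦4} | K=[fun :: mulL(1) :: fun]]
step 9: [C=7 | E={y↦4, z↦4} | K=[mulL(1) :: fun]]
step 10: [C=((λy. 0) (let v = (if0 x then -4 else -4) in ((λy. 5) 7))) | E={x↦7} | K=∅]
step 11: [C=(λy. 0) | E={x↦7} | K=[arg]]
step 12: [C=(let v = (if0 x then -4 else -4) in ((λy. 5) 7)) | E={x↦7} | K=[fun]]
step 13: [C=(if0 x then -4 else -4) | E={x↦7} | K=[let v :: fun]]
step 14: [C=x | E={x↦7} | K=[if0 :: let v :: fun]]
step 15: [C=-4 | E={x↦7} | K=[let v :: fun]]
step 16: [C=((λy. 5) 7) | E={v↦-4, x↦7} | K=[fun]]
step 17: [C=(λy. 5) | E={v↦-4, x↦7} | K=[arg :: fun]]
step 18: [C=7 | E={v↦-4, x↦7} | K=[fun :: fun]]
step 19: [C=5 | E={y↦7, v↦-4, x↦7} | K=[fun]]
step 20: [C=0 | E={y↦5, x↦7} | K=∅]
→ final value 0

Answer: 0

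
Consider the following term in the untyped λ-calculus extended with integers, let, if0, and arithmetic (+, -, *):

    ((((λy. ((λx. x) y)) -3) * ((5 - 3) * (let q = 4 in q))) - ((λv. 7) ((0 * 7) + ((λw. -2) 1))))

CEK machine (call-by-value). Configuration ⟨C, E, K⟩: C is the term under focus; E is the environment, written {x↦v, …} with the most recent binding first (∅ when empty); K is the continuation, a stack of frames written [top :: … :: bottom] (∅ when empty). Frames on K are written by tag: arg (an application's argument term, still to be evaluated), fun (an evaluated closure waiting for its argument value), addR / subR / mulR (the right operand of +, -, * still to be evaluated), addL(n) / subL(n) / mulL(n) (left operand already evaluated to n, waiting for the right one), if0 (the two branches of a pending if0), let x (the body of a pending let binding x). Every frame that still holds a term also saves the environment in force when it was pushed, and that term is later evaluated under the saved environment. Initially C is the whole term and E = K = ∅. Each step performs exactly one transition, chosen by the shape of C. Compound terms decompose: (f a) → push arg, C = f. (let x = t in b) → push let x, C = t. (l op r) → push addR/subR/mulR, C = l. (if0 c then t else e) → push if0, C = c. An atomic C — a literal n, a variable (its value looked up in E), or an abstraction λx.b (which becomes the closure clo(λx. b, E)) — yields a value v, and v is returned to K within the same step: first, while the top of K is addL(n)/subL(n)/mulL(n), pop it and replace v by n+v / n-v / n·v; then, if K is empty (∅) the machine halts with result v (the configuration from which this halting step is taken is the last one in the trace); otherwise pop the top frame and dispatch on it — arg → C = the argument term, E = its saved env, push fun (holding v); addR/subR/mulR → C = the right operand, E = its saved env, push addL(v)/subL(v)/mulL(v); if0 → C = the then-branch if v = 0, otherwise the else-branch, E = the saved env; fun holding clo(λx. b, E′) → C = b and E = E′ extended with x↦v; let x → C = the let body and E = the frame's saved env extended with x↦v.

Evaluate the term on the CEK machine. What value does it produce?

Answer: -31

Derivation:
step 0: [C=((((λy. ((λx. x) y)) -3) * ((5 - 3) * (let q = 4 in q))) - ((λv. 7) ((0 * 7) + ((λw. -2) 1)))) | E=∅ | K=∅]
step 1: [C=(((λy. ((λx. x) y)) -3) * ((5 - 3) * (let q = 4 in q))) | E=∅ | K=[subR]]
step 2: [C=((λy. ((λx. x) y)) -3) | E=∅ | K=[mulR :: subR]]
step 3: [C=(λy. ((λx. x) y)) | E=∅ | K=[arg :: mulR :: subR]]
step 4: [C=-3 | E=∅ | K=[fun :: mulR :: subR]]
step 5: [C=((λx. x) y) | E={y↦-3} | K=[mulR :: subR]]
step 6: [C=(λx. x) | E={y↦-3} | K=[arg :: mulR :: subR]]
step 7: [C=y | E={y↦-3} | K=[fun :: mulR :: subR]]
step 8: [C=x | E={x↦-3, y↦-3} | K=[mulR :: subR]]
step 9: [C=((5 - 3) * (let q = 4 in q)) | E=∅ | K=[mulL(-3) :: subR]]
step 10: [C=(5 - 3) | E=∅ | K=[mulR :: mulL(-3) :: subR]]
step 11: [C=5 | E=∅ | K=[subR :: mulR :: mulL(-3) :: subR]]
step 12: [C=3 | E=∅ | K=[subL(5) :: mulR :: mulL(-3) :: subR]]
step 13: [C=(let q = 4 in q) | E=∅ | K=[mulL(2) :: mulL(-3) :: subR]]
step 14: [C=4 | E=∅ | K=[let q :: mulL(2) :: mulL(-3) :: subR]]
step 15: [C=q | E={q↦4} | K=[mulL(2) :: mulL(-3) :: subR]]
step 16: [C=((λv. 7) ((0 * 7) + ((λw. -2) 1))) | E=∅ | K=[subL(-24)]]
step 17: [C=(λv. 7) | E=∅ | K=[arg :: subL(-24)]]
step 18: [C=((0 * 7) + ((λw. -2) 1)) | E=∅ | K=[fun :: subL(-24)]]
step 19: [C=(0 * 7) | E=∅ | K=[addR :: fun :: subL(-24)]]
step 20: [C=0 | E=∅ | K=[mulR :: addR :: fun :: subL(-24)]]
step 21: [C=7 | E=∅ | K=[mulL(0) :: addR :: fun :: subL(-24)]]
step 22: [C=((λw. -2) 1) | E=∅ | K=[addL(0) :: fun :: subL(-24)]]
step 23: [C=(λw. -2) | E=∅ | K=[arg :: addL(0) :: fun :: subL(-24)]]
step 24: [C=1 | E=∅ | K=[fun :: addL(0) :: fun :: subL(-24)]]
step 25: [C=-2 | E={w↦1} | K=[addL(0) :: fun :: subL(-24)]]
step 26: [C=7 | E={v↦-2} | K=[subL(-24)]]
→ final value -31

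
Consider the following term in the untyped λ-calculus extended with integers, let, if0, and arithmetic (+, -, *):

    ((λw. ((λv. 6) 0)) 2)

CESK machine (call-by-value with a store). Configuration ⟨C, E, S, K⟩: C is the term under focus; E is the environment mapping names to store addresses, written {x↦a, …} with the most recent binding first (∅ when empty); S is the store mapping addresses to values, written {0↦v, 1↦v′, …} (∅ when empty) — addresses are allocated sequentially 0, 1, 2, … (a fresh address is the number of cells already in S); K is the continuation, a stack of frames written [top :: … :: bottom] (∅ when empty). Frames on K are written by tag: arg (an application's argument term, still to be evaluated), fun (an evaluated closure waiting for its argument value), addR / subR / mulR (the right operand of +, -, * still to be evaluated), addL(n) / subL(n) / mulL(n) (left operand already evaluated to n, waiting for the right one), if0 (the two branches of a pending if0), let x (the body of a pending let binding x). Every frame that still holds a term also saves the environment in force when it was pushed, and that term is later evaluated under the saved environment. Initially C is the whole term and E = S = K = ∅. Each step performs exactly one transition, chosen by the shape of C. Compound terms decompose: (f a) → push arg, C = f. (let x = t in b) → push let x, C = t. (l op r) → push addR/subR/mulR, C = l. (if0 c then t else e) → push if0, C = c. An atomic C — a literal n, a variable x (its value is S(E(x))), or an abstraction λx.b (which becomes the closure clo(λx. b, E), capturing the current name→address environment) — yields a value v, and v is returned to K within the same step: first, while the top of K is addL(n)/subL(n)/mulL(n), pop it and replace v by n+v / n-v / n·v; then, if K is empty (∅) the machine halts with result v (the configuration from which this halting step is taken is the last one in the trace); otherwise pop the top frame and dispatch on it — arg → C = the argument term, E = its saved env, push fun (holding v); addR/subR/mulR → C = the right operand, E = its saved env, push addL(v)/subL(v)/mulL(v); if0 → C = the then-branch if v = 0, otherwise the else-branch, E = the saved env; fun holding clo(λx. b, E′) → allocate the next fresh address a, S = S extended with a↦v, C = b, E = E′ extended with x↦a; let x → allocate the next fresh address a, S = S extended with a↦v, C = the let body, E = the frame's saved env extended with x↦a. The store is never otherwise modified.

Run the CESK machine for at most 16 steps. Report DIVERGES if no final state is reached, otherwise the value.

t=0: [C=((λw. ((λv. 6) 0)) 2) | E=∅ | S=∅ | K=∅]
t=1: [C=(λw. ((λv. 6) 0)) | E=∅ | S=∅ | K=[arg]]
t=2: [C=2 | E=∅ | S=∅ | K=[fun]]
t=3: [C=((λv. 6) 0) | E={w↦0} | S={0↦2} | K=∅]
t=4: [C=(λv. 6) | E={w↦0} | S={0↦2} | K=[arg]]
t=5: [C=0 | E={w↦0} | S={0↦2} | K=[fun]]
t=6: [C=6 | E={v↦1, w↦0} | S={0↦2, 1↦0} | K=∅]
→ final value 6

Answer: 6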